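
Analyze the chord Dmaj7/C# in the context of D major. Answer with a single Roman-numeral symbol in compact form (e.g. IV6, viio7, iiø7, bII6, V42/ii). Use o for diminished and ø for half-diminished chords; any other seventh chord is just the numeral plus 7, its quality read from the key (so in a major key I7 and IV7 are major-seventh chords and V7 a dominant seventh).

I42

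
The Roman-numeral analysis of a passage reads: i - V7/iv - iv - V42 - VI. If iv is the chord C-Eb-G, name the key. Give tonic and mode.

The chord Cm is a minor triad rooted on C; its label is iv.
If C is scale degree 4 and the mode makes that degree carry a minor triad, the tonic is G and the mode is minor.

G minor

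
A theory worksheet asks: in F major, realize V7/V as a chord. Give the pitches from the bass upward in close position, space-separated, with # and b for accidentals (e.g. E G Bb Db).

G B D F

The slash means an applied dominant: we want the dominant of V. In F major, V is C major, and its dominant is built on G.
Building a dominant seventh chord on G gives G-B-D-F.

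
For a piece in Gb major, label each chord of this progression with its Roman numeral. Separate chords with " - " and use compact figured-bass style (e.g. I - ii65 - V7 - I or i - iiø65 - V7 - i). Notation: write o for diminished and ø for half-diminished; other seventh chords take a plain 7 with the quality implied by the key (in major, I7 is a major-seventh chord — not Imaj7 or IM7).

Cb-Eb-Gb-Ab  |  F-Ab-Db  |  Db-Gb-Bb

Cb-Eb-Gb-Ab has root Ab, degree 2 in Gb major, so ii65.
F-Ab-Db has root Db, degree 5 in Gb major, so V6.
Db-Gb-Bb: major triad on Gb = scale degree 1 → I64.

ii65 - V6 - I64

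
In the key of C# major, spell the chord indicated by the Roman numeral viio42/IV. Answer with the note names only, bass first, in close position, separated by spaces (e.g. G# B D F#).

The slash marks an applied leading-tone chord: viio of IV. In C# major, IV is F#, so the leading tone to it is E#, a half step below.
Building a fully diminished seventh chord on E# gives E#-G#-B-D.
The figured bass 42 indicates third inversion, placing the seventh (D) in the bass: D-E#-G#-B.

D E# G# B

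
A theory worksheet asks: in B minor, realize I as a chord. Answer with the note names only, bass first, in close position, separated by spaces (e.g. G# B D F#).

B D# F#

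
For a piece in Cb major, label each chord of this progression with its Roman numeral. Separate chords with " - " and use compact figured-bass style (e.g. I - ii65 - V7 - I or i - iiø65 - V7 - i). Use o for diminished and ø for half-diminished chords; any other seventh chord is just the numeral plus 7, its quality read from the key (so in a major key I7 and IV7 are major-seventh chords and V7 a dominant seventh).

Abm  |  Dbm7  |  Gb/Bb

vi - ii7 - V6

Abm: root Ab is the submediant; minor triad there is vi.
Dbm7: minor seventh chord on Db = scale degree 2 → ii7.
Gb/Bb has root Gb, degree 5 in Cb major, so V6.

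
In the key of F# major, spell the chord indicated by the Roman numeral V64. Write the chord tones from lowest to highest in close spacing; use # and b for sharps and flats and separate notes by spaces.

G# C# E#

The numeral's case and figure indicate a major triad. In F# major its root, scale degree 5, is C#.
Stacking thirds from C# gives C#-E#-G#.
The figured bass 64 indicates second inversion, placing the fifth (G#) in the bass: G#-C#-E#.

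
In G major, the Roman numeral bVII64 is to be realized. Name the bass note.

bVII in G major has root F; the chord is F-A-C.
The figure 64 means second inversion — the fifth is in the bass.

C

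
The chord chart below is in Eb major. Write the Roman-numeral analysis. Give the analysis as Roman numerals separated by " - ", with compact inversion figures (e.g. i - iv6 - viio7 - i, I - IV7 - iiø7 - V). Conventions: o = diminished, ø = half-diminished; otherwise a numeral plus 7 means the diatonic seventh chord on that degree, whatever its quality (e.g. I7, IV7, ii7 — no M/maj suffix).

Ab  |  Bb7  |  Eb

Ab has root Ab, degree 4 in Eb major, so IV.
Bb7 has root Bb, degree 5 in Eb major, so V7.
Eb: major triad on Eb = scale degree 1 → I.

IV - V7 - I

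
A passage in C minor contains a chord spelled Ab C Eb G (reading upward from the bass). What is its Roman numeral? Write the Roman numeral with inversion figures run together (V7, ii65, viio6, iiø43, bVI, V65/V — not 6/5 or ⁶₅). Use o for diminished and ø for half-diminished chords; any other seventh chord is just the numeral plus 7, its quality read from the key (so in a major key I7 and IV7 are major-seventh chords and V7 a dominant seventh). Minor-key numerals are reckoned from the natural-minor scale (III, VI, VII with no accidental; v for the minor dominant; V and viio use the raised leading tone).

The pitches Ab-C-Eb-G form a major seventh chord rooted on Ab.
Ab is scale degree 6 in C minor, and a major seventh chord on that degree is written VI7.

VI7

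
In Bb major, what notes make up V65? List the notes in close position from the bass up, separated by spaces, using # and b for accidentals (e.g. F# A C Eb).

In Bb major, the fifth degree is F, and the diatonic chord built there is a dominant seventh chord.
That chord is spelled F-A-C-Eb.
The figured bass 65 indicates first inversion, placing the third (A) in the bass: A-C-Eb-F.

A C Eb F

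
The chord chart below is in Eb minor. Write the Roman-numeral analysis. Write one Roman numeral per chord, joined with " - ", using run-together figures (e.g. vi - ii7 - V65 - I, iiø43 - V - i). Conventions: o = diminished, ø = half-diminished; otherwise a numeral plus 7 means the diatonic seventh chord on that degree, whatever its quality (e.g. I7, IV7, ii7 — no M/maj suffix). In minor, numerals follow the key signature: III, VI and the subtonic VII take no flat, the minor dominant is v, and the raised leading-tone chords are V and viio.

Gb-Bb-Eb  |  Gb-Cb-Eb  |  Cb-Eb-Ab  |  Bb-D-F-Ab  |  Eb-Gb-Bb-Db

Gb-Bb-Eb has root Eb, degree 1 in Eb minor, so i6.
Gb-Cb-Eb: root Cb is the submediant; major triad there is VI64.
Cb-Eb-Ab: minor triad on Ab = scale degree 4 → iv6.
Bb-D-F-Ab: root Bb is the dominant; dominant seventh chord there is V7.
Eb-Gb-Bb-Db: root Eb is the tonic; minor seventh chord there is i7.

i6 - VI64 - iv6 - V7 - i7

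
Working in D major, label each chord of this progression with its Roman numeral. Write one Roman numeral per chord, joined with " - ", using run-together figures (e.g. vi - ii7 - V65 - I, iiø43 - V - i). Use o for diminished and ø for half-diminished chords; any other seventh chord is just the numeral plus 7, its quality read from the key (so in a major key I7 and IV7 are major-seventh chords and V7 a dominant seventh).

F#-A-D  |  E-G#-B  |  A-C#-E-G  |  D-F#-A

I6 - V/V - V7 - I

F#-A-D: major triad on D = scale degree 1 → I6.
E-G#-B: a major triad on E, the applied dominant of V → V/V.
A-C#-E-G has root A, degree 5 in D major, so V7.
D-F#-A: root D is the tonic; major triad there is I.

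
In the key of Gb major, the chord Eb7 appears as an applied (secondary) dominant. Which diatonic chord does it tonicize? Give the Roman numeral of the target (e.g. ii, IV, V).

The chord is a dominant seventh chord on Eb.
A dominant resolves down a perfect fifth: Eb → Ab. In Gb major, Ab is scale degree 2, i.e. ii.

ii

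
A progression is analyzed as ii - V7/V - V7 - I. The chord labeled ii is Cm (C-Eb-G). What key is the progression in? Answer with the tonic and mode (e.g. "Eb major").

ii is given as C-Eb-G — a minor triad with root C.
Counting down one scale step from C places the tonic on Bb; a minor triad on degree 2 is diatonic only in major.

Bb major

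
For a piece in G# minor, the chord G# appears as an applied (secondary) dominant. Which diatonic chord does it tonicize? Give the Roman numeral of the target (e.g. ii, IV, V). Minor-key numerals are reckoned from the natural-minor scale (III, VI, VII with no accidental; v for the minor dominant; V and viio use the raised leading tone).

iv

The chord is a major triad on G#.
A dominant resolves down a perfect fifth: G# → C#. In G# minor, C# is scale degree 4, i.e. iv.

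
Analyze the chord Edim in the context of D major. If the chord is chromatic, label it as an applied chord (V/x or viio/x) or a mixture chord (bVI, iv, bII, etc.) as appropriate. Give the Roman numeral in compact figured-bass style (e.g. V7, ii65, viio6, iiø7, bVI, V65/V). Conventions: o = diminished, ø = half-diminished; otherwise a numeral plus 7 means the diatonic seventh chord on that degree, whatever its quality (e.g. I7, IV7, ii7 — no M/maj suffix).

iio

The pitches E-G-Bb form a diminished triad rooted on E.
E is the second degree of D major. This is the diminished supertonic triad, borrowed from the parallel minor.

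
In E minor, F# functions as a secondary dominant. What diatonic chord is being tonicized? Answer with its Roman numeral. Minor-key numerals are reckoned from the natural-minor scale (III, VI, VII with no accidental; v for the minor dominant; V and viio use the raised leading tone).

V

The chord is a major triad on F#.
A dominant resolves down a perfect fifth: F# → B. In E minor, B is scale degree 5, i.e. V.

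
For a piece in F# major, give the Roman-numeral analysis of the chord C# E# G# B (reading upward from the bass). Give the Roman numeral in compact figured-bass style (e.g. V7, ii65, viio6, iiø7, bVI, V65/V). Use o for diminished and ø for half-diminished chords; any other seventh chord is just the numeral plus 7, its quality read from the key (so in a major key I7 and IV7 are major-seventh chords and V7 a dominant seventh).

V7

Stacked in thirds the chord is C#-E#-G#-B: a dominant seventh chord on C#.
C# is scale degree 5 in F# major, and a dominant seventh chord on that degree is written V7.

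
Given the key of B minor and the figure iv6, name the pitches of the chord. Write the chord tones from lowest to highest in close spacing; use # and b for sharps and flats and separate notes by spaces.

G B E

The numeral's case and figure indicate a minor triad. In B minor its root, the fourth degree, is E.
That chord is spelled E-G-B.
With the 6 figure the chord is in first inversion; from the bass G upward in close position it reads G-B-E.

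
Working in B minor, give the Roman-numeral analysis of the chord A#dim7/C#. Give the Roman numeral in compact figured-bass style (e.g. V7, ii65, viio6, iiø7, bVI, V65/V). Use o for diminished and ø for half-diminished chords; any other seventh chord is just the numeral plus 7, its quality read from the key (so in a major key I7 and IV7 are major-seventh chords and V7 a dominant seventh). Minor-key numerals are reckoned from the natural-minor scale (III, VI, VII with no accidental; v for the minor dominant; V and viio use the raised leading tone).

The pitches A#-C#-E-G form a fully diminished seventh chord rooted on A#.
In B minor, A# is the leading tone; the diatonic fully diminished seventh chord there is viio7.
With C# in the bass the chord is in first inversion, so the figured bass is 65.

viio65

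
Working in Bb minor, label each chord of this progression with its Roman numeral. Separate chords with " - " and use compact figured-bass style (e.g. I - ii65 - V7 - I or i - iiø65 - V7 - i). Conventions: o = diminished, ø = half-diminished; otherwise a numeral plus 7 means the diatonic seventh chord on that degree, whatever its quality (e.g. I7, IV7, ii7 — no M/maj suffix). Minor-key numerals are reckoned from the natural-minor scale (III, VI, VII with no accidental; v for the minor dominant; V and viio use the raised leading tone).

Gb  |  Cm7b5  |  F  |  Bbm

VI - iiø7 - V - i

Gb has root Gb, degree 6 in Bb minor, so VI.
Cm7b5 has root C, degree 2 in Bb minor, so iiø7.
F: root F is the dominant; major triad there is V.
Bbm has root Bb, degree 1 in Bb minor, so i.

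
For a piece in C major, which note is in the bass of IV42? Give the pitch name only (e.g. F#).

E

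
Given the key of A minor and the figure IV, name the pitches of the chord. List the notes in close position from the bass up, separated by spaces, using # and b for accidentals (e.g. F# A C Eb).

D F# A

Scale degree 4 in A minor is D; here the chord built on it is altered to a major triad. IV is the major subdominant, borrowed from the parallel major.
So the chord is D-F#-A.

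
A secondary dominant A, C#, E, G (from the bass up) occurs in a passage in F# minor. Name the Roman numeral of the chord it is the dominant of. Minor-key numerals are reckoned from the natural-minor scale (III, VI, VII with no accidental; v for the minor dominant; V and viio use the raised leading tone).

VI

The chord is a dominant seventh chord on A.
A dominant resolves down a perfect fifth: A → D. In F# minor, D is scale degree 6, i.e. VI.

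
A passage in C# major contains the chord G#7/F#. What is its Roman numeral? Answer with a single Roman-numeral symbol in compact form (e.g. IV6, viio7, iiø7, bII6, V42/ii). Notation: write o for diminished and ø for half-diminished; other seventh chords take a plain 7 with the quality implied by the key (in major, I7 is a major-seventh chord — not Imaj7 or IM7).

V42

Stacked in thirds the chord is G#-B#-D#-F#: a dominant seventh chord on G#.
G# is scale degree 5 in C# major, and a dominant seventh chord on that degree is written V7.
With F# in the bass the chord is in third inversion, so the figured bass is 42.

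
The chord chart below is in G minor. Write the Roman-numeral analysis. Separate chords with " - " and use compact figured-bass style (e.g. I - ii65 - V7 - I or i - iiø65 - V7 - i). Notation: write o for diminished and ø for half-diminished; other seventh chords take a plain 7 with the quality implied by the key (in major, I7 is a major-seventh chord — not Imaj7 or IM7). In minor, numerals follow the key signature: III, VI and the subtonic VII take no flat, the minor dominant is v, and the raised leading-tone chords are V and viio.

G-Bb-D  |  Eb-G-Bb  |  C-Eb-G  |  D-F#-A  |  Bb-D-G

G-Bb-D has root G, degree 1 in G minor, so i.
Eb-G-Bb: major triad on Eb = scale degree 6 → VI.
C-Eb-G has root C, degree 4 in G minor, so iv.
D-F#-A: major triad on D = scale degree 5 → V.
Bb-D-G: minor triad on G = scale degree 1 → i6.

i - VI - iv - V - i6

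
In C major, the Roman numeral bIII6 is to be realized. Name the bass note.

bIII in C major has root Eb; the chord is Eb-G-Bb.
The figure 6 means first inversion — the third is in the bass.

G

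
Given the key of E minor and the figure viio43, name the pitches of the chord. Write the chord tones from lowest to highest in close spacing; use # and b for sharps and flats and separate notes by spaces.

In E minor, the leading-tone chord is built on the raised seventh degree, D#.
That chord is spelled D#-F#-A-C.
The figured bass 43 indicates second inversion, placing the fifth (A) in the bass: A-C-D#-F#.

A C D# F#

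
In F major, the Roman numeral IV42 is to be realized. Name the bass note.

IV in F major has root Bb; the chord is Bb-D-F-A.
The figure 42 means third inversion — the seventh is in the bass.

A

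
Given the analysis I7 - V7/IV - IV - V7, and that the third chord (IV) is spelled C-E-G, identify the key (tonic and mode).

G major

IV is given as C-E-G — a major triad with root C.
Counting down 3 scale steps from C places the tonic on G; a major triad on degree 4 is diatonic only in major.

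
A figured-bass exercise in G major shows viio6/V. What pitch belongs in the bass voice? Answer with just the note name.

E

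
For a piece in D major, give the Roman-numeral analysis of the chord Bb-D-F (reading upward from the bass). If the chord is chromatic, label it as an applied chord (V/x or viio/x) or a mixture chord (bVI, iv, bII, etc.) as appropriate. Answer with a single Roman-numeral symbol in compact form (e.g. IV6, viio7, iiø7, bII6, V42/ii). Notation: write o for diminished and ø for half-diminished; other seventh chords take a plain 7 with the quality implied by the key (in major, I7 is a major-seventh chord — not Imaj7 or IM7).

Stacked in thirds the chord is Bb-D-F: a major triad on Bb.
Bb is the lowered sixth degree of D major (diatonic 6 would be B). This is a major triad on the lowered sixth degree, borrowed from the parallel minor.

bVI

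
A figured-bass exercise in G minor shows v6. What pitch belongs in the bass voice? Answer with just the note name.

v in G minor has root D; the chord is D-F-A.
The figure 6 means first inversion — the third is in the bass.

F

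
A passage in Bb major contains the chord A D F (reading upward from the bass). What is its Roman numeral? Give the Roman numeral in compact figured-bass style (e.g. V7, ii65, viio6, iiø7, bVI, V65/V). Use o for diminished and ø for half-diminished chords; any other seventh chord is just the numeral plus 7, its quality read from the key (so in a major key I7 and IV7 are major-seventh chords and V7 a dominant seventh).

iii64

The pitches D-F-A form a minor triad rooted on D.
D is scale degree 3 in Bb major, and a minor triad on that degree is written iii.
With A in the bass the chord is in second inversion, so the figured bass is 64.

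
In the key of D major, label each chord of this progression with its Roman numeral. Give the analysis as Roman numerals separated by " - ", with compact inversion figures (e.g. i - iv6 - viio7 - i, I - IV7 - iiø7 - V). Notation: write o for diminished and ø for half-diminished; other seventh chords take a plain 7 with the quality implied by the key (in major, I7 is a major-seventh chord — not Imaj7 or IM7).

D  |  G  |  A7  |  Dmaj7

I - IV - V7 - I7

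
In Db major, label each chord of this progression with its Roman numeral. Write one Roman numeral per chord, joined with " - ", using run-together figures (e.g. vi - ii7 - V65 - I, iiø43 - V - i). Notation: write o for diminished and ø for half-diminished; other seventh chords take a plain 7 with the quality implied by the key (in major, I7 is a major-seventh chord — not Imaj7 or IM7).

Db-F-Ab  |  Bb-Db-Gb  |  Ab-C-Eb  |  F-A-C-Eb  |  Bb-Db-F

I - IV6 - V - V7/vi - vi

Db-F-Ab: major triad on Db = scale degree 1 → I.
Bb-Db-Gb has root Gb, degree 4 in Db major, so IV6.
Ab-C-Eb: root Ab is the dominant; major triad there is V.
F-A-C-Eb: a dominant seventh chord on F, the applied dominant of vi → V7/vi.
Bb-Db-F has root Bb, degree 6 in Db major, so vi.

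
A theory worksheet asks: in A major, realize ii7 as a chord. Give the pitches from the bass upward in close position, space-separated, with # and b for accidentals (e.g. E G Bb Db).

In A major, the supertonic is B, and the diatonic chord built there is a minor seventh chord.
That chord is spelled B-D-F#-A.

B D F# A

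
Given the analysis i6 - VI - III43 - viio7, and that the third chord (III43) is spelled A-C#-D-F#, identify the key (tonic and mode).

B minor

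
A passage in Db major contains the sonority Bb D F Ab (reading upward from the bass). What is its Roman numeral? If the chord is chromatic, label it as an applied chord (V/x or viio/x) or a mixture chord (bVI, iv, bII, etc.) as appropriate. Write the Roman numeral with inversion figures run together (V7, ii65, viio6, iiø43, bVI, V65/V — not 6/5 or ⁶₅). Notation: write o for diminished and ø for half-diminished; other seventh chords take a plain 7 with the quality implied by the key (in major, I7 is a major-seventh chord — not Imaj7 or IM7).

V7/ii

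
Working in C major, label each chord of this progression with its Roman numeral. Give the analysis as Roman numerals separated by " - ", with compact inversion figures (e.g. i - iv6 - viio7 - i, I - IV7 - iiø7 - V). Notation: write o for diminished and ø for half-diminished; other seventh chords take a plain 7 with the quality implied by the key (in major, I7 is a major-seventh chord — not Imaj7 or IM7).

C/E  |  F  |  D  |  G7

I6 - IV - V/V - V7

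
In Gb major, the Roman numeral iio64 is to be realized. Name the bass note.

Ebb

iio in Gb major has root Ab; the chord is Ab-Cb-Ebb.
The figure 64 means second inversion — the fifth is in the bass.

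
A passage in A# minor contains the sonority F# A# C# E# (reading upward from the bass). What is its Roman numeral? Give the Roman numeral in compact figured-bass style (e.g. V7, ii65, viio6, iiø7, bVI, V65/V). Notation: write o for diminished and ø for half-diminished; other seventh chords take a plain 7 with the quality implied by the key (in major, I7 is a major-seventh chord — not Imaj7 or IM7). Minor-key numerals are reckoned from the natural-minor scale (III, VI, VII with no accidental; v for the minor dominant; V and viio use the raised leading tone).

VI7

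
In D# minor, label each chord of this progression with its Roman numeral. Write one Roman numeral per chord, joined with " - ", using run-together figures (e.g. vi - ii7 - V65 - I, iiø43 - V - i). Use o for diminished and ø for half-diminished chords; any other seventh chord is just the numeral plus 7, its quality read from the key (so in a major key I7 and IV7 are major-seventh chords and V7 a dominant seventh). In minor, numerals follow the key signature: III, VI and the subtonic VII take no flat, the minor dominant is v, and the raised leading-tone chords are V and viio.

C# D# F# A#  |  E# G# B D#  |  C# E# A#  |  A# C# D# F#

i42 - iiø7 - v6 - i43

C#-D#-F#-A# has root D#, degree 1 in D# minor, so i42.
E#-G#-B-D#: half-diminished seventh chord on E# = scale degree 2 → iiø7.
C#-E#-A#: minor triad on A# = scale degree 5 → v6.
A#-C#-D#-F#: root D# is the tonic; minor seventh chord there is i43.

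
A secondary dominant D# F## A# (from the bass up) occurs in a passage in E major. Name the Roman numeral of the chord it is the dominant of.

iii

The chord is a major triad on D#.
A dominant resolves down a perfect fifth: D# → G#. In E major, G# is scale degree 3, i.e. iii.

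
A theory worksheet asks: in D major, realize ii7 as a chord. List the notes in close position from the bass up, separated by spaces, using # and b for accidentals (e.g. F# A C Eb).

The numeral's case and figure indicate a minor seventh chord. In D major its root, scale degree 2, is E.
Stacking thirds from E gives E-G-B-D.

E G B D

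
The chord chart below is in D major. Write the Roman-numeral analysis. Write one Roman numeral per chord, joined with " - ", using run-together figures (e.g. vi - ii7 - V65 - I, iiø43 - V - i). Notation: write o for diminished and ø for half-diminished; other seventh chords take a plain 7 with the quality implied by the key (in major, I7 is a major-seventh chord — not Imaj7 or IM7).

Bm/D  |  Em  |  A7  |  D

Bm/D has root B, degree 6 in D major, so vi6.
Em: minor triad on E = scale degree 2 → ii.
A7: dominant seventh chord on A = scale degree 5 → V7.
D: major triad on D = scale degree 1 → I.

vi6 - ii - V7 - I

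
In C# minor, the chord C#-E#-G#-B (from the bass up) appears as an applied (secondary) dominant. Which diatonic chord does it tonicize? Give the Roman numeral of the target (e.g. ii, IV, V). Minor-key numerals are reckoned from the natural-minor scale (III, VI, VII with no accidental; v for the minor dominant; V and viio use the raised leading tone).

The chord is a dominant seventh chord on C#.
A dominant resolves down a perfect fifth: C# → F#. In C# minor, F# is scale degree 4, i.e. iv.

iv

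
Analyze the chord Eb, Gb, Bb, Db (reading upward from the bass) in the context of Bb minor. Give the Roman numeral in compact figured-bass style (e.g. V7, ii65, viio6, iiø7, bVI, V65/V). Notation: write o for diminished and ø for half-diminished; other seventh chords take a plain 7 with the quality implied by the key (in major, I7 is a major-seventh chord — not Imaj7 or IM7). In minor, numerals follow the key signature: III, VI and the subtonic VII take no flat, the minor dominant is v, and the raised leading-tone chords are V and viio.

Stacked in thirds the chord is Eb-Gb-Bb-Db: a minor seventh chord on Eb.
Eb is scale degree 4 in Bb minor, and a minor seventh chord on that degree is written iv7.

iv7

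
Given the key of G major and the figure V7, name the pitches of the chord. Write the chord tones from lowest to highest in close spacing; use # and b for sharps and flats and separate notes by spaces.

D F# A C

The numeral's case and figure indicate a dominant seventh chord. In G major its root, scale degree 5, is D.
That chord is spelled D-F#-A-C.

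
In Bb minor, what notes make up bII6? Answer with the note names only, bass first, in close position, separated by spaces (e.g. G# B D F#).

Eb Gb Cb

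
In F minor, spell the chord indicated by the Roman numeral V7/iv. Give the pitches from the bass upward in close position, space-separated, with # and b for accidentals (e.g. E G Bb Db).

F A C Eb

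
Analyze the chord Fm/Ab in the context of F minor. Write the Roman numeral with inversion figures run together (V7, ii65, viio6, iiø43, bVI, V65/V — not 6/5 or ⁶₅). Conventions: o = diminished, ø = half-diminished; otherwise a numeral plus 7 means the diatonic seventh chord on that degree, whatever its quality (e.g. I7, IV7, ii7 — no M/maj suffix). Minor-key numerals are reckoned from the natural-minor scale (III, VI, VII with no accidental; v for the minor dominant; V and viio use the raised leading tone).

i6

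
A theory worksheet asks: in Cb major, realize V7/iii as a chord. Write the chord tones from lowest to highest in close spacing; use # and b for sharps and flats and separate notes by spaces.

Bb D F Ab

The slash means an applied dominant: we want the dominant of iii. In Cb major, iii is Eb minor, and its dominant is built on Bb.
Building a dominant seventh chord on Bb gives Bb-D-F-Ab.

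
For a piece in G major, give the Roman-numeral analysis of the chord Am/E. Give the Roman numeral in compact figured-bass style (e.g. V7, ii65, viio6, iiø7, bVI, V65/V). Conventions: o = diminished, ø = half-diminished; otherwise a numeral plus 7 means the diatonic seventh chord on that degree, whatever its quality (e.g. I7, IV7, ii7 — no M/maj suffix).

ii64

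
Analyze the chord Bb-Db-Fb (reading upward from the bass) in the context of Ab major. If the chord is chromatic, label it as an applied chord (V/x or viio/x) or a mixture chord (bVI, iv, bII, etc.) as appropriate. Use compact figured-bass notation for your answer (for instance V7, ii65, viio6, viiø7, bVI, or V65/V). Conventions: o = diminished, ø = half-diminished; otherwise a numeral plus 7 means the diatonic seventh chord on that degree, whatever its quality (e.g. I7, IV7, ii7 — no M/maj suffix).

Stacked in thirds the chord is Bb-Db-Fb: a diminished triad on Bb.
Bb is the second degree of Ab major. This is the diminished supertonic triad, borrowed from the parallel minor.

iio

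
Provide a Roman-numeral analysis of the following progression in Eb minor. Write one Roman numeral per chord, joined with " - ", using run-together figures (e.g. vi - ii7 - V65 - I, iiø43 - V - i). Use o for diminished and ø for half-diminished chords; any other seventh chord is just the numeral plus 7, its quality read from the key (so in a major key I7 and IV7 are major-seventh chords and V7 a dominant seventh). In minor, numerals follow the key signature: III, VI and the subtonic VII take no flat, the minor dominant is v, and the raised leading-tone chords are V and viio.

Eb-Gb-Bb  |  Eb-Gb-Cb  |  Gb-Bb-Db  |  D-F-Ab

i - VI6 - III - viio

Eb-Gb-Bb: minor triad on Eb = scale degree 1 → i.
Eb-Gb-Cb has root Cb, degree 6 in Eb minor, so VI6.
Gb-Bb-Db has root Gb, degree 3 in Eb minor, so III.
D-F-Ab: diminished triad on D = scale degree 7 → viio.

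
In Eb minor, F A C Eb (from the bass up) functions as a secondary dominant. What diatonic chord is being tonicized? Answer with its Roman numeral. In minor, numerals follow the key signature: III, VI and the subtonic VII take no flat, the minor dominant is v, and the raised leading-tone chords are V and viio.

V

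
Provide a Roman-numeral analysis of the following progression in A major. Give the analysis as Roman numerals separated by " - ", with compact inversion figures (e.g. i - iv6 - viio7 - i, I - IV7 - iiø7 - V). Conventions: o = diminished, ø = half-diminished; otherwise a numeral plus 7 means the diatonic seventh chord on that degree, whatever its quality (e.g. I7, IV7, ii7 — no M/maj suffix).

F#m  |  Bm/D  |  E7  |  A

vi - ii6 - V7 - I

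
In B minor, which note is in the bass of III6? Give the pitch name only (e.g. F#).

F#

III in B minor has root D; the chord is D-F#-A.
The figure 6 means first inversion — the third is in the bass.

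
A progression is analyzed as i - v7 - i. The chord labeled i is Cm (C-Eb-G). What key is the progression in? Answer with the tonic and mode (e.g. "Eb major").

i is given as C-Eb-G — a minor triad with root C.
If C is scale degree 1 and the mode makes that degree carry a minor triad, the tonic is C and the mode is minor.

C minor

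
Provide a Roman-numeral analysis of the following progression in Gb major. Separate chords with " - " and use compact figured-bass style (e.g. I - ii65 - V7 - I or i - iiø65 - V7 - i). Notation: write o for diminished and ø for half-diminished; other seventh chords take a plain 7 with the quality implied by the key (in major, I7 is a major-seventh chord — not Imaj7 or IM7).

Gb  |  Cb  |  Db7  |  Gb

Gb: root Gb is the tonic; major triad there is I.
Cb: root Cb is the subdominant; major triad there is IV.
Db7: root Db is the dominant; dominant seventh chord there is V7.
Gb: root Gb is the tonic; major triad there is I.

I - IV - V7 - I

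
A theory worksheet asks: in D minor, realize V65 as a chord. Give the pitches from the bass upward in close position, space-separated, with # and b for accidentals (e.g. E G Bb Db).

In D minor, scale degree 5 is A. The dominant is major (leading tone raised), so V is a dominant seventh chord.
That chord is spelled A-C#-E-G.
The figured bass 65 indicates first inversion, placing the third (C#) in the bass: C#-E-G-A.

C# E G A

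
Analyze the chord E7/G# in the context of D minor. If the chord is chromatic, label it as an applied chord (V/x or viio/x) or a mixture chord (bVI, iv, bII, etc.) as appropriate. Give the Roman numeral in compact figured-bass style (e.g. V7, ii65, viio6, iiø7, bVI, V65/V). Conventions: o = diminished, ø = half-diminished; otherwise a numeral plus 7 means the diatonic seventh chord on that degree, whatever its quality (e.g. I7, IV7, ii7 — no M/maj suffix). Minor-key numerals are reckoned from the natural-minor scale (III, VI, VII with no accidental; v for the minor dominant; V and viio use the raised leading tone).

V65/V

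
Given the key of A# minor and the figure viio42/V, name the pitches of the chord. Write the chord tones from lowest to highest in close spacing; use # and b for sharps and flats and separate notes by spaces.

C# D## F## A#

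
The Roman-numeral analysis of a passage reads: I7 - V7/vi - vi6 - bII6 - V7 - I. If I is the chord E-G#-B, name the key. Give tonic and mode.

E major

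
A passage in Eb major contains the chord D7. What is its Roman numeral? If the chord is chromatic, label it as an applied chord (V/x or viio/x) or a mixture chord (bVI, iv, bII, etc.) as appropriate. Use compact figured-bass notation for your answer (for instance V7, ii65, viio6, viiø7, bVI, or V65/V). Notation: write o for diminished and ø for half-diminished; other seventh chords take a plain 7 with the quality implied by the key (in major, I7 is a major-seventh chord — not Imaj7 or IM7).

V7/iii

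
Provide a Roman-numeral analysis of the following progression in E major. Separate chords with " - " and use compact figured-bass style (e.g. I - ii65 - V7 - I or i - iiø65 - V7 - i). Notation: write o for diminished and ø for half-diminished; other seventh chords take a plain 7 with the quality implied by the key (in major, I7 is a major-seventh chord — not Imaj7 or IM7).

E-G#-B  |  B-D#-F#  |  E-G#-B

E-G#-B: major triad on E = scale degree 1 → I.
B-D#-F# has root B, degree 5 in E major, so V.
E-G#-B: major triad on E = scale degree 1 → I.

I - V - I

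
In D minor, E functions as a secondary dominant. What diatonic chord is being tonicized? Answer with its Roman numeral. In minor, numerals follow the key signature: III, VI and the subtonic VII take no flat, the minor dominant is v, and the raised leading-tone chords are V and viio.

The chord is a major triad on E.
A dominant resolves down a perfect fifth: E → A. In D minor, A is scale degree 5, i.e. V.

V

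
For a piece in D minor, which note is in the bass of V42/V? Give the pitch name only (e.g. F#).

D

The applied chord V42/V is rooted on E: E-G#-B-D.
The figure 42 means third inversion — the seventh is in the bass.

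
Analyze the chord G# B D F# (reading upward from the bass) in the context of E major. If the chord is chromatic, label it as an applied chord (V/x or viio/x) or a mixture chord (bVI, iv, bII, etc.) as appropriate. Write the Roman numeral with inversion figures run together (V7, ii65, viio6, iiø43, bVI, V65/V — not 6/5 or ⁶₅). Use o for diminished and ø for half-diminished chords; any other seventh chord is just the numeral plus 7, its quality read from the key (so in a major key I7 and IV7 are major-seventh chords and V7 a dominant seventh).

Stacked in thirds the chord is G#-B-D-F#: a half-diminished seventh chord on G#.
G# sits a half step below A (IV in E major); a diminished chord there is the applied leading-tone chord of IV.

viiø7/IV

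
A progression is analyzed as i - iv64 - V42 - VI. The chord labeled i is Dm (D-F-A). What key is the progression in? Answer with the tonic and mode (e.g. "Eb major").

D minor

The anchor chord is a minor triad on D, labeled i.
If D is scale degree 1 and the mode makes that degree carry a minor triad, the tonic is D and the mode is minor.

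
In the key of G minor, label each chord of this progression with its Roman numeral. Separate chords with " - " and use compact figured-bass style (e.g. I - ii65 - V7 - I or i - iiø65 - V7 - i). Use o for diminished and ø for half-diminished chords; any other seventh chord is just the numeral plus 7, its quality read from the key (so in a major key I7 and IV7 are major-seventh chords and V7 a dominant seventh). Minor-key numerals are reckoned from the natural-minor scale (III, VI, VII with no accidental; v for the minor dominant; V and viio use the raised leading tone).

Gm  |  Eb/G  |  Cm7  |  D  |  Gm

i - VI6 - iv7 - V - i

Gm: root G is the tonic; minor triad there is i.
Eb/G: root Eb is the submediant; major triad there is VI6.
Cm7: root C is the subdominant; minor seventh chord there is iv7.
D: root D is the dominant; major triad there is V.
Gm has root G, degree 1 in G minor, so i.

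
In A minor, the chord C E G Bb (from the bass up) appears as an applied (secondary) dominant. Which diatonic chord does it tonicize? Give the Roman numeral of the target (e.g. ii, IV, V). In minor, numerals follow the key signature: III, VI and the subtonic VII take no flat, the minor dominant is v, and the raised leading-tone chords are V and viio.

The chord is a dominant seventh chord on C.
A dominant resolves down a perfect fifth: C → F. In A minor, F is scale degree 6, i.e. VI.

VI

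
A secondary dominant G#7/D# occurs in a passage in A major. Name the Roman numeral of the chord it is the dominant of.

iii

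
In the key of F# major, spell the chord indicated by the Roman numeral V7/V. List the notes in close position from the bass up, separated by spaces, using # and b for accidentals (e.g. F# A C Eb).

G# B# D# F#

V7/V is a secondary dominant — the dominant seventh of V. V in F# major is C#, so the applied chord's root is G#, a perfect fifth above.
Building a dominant seventh chord on G# gives G#-B#-D#-F#.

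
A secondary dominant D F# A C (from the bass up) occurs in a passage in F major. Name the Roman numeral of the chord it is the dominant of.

ii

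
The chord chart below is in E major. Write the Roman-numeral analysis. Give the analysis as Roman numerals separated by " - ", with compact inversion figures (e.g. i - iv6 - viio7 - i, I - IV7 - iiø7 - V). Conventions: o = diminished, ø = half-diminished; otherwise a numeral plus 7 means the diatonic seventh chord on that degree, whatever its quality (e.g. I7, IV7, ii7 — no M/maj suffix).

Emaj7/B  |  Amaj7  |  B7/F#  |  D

Emaj7/B has root E, degree 1 in E major, so I43.
Amaj7 has root A, degree 4 in E major, so IV7.
B7/F# has root B, degree 5 in E major, so V43.
D: major triad on D — chromatic; bVII (borrowed from the parallel minor).

I43 - IV7 - V43 - bVII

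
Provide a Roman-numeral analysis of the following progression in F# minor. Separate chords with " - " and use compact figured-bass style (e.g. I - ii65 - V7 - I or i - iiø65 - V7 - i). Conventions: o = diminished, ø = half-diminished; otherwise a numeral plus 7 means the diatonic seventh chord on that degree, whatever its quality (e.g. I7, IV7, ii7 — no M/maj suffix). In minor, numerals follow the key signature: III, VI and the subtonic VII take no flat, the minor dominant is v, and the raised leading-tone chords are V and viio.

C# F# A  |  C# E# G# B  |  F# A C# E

i64 - V7 - i7

C#-F#-A: minor triad on F# = scale degree 1 → i64.
C#-E#-G#-B has root C#, degree 5 in F# minor, so V7.
F#-A-C#-E: minor seventh chord on F# = scale degree 1 → i7.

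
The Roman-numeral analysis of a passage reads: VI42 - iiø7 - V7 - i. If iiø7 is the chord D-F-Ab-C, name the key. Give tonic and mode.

C minor

The anchor chord is a half-diminished seventh chord on D, labeled iiø7.
If D is scale degree 2 and the mode makes that degree carry a half-diminished seventh chord, the tonic is C and the mode is minor.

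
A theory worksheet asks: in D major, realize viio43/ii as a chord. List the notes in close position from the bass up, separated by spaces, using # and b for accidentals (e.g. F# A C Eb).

A C D# F#

viio43/ii is a secondary leading-tone chord. The target ii is E in D major; the applied chord is rooted a semitone below, on D#.
Building a fully diminished seventh chord on D# gives D#-F#-A-C.
With the 43 figure the chord is in second inversion; from the bass A upward in close position it reads A-C-D#-F#.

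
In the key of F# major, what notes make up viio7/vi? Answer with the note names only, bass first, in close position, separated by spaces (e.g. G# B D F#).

C## E# G# B

viio7/vi is a secondary leading-tone chord. The target vi is D# in F# major; the applied chord is rooted a semitone below, on C##.
Building a fully diminished seventh chord on C## gives C##-E#-G#-B.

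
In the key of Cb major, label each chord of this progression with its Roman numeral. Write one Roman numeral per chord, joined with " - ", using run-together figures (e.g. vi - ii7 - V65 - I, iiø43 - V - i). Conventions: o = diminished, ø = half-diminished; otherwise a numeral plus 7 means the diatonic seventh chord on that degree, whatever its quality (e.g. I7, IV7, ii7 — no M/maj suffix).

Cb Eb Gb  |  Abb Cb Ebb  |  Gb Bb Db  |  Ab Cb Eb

I - bVI - V - vi

Cb-Eb-Gb: major triad on Cb = scale degree 1 → I.
Abb-Cb-Ebb is non-diatonic — bVI, a mixture chord from Cb minor.
Gb-Bb-Db: root Gb is the dominant; major triad there is V.
Ab-Cb-Eb has root Ab, degree 6 in Cb major, so vi.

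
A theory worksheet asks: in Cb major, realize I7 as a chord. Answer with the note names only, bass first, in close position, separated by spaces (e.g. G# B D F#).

Cb Eb Gb Bb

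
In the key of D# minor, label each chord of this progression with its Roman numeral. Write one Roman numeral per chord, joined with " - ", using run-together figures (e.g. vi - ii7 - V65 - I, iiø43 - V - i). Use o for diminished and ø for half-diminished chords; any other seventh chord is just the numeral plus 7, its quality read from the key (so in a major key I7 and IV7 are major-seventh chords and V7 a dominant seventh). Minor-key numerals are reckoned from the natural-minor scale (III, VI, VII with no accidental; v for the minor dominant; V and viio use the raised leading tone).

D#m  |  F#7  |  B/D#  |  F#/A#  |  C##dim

D#m has root D#, degree 1 in D# minor, so i.
F#7: a dominant seventh chord on F#, the applied dominant of VI → V7/VI.
B/D#: root B is the submediant; major triad there is VI6.
F#/A# has root F#, degree 3 in D# minor, so III6.
C##dim: diminished triad on C## = scale degree 7 → viio.

i - V7/VI - VI6 - III6 - viio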